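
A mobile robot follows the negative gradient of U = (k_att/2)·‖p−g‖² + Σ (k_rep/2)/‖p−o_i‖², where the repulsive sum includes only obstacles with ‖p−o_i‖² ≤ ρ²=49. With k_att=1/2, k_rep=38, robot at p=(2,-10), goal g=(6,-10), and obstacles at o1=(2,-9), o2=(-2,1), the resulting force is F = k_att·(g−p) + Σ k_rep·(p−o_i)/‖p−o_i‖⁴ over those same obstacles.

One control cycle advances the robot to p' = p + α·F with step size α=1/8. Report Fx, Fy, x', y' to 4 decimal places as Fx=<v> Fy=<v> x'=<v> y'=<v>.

F_att = 1/2·(g−p) = 1/2·(4,0) = (2.0000,0.0000)
o1: d²=1 ≤ ρ²=49; F_rep = 38·(0,-1)/1² = (0.0000,-38.0000)
o2: d²=137 > ρ²=49 → inactive
F = F_att + ΣF_rep = (2.0000,-38.0000)
p' = p + 1/8·F = (2.2500,-14.7500)

Fx=2.0000 Fy=-38.0000 x'=2.2500 y'=-14.7500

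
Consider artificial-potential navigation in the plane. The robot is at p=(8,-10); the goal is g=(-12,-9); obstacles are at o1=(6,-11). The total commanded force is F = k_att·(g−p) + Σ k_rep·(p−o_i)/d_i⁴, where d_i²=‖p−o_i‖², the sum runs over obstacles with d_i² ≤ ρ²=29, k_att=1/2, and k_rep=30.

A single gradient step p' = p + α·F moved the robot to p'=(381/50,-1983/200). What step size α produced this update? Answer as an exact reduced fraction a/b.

F_att = 1/2·(g−p) = 1/2·(-20,1) = (-10.0000,0.5000)
o1: d²=5 ≤ ρ²=29; F_rep = 30·(2,1)/5² = (2.4000,1.2000)
F = F_att + ΣF_rep = (-7.6000,1.7000)
Δp = p'−p = (-0.3800,0.0850); α = Δx/Fx = (-19/50) / (-38/5) = 1/20
check: Δy/Fy = (17/200) / (17/10) = 1/20 ✓

α = 1/20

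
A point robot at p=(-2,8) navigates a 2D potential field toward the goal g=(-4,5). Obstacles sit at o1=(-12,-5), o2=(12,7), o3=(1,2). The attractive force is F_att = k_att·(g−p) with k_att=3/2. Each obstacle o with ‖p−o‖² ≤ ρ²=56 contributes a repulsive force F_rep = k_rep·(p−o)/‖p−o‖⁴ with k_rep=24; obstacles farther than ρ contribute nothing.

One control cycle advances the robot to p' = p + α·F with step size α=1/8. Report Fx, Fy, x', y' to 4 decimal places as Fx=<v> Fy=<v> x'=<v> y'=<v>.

F_att = 3/2·(g−p) = 3/2·(-2,-3) = (-3.0000,-4.5000)
o1: d²=269 > ρ²=56 → inactive
o2: d²=197 > ρ²=56 → inactive
o3: d²=45 ≤ ρ²=56; F_rep = 24·(-3,6)/45² = (-0.0356,0.0711)
F = F_att + ΣF_rep = (-3.0356,-4.4289)
p' = p + 1/8·F = (-2.3794,7.4464)

Fx=-3.0356 Fy=-4.4289 x'=-2.3794 y'=7.4464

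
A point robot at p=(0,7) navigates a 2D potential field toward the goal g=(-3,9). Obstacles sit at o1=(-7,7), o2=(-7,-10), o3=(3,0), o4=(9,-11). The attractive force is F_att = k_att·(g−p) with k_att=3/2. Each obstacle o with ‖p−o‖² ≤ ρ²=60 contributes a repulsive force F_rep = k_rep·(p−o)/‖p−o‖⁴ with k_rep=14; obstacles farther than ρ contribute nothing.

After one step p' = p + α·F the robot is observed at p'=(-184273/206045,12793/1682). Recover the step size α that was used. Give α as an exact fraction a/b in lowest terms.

α = 1/5

F_att = 3/2·(g−p) = 3/2·(-3,2) = (-4.5000,3.0000)
o1: d²=49 ≤ ρ²=60; F_rep = 14·(7,0)/49² = (0.0408,0.0000)
o2: d²=338 > ρ²=60 → inactive
o3: d²=58 ≤ ρ²=60; F_rep = 14·(-3,7)/58² = (-0.0125,0.0291)
o4: d²=405 > ρ²=60 → inactive
F = F_att + ΣF_rep = (-4.4717,3.0291)
Δp = p'−p = (-0.8943,0.6058); α = Δx/Fx = (-184273/206045) / (-184273/41209) = 1/5
check: Δy/Fy = (1019/1682) / (5095/1682) = 1/5 ✓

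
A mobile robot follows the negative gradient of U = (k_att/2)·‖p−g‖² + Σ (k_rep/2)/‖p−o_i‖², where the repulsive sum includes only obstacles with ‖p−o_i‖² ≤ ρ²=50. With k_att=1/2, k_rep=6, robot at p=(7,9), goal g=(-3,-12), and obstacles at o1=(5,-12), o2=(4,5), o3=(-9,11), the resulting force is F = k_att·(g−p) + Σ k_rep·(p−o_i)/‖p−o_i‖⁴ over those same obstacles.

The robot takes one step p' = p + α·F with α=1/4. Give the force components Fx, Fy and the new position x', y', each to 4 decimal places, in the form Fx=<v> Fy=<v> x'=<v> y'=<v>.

F_att = 1/2·(g−p) = 1/2·(-10,-21) = (-5.0000,-10.5000)
o1: d²=445 > ρ²=50 → inactive
o2: d²=25 ≤ ρ²=50; F_rep = 6·(3,4)/25² = (0.0288,0.0384)
o3: d²=260 > ρ²=50 → inactive
F = F_att + ΣF_rep = (-4.9712,-10.4616)
p' = p + 1/4·F = (5.7572,6.3846)

Fx=-4.9712 Fy=-10.4616 x'=5.7572 y'=6.3846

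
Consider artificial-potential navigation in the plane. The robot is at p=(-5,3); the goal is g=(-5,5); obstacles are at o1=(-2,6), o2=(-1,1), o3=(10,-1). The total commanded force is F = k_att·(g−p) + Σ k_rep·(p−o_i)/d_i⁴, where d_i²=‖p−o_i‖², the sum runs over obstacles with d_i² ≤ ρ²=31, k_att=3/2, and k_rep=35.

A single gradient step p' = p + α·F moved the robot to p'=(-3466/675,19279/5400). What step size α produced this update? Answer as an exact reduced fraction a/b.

F_att = 3/2·(g−p) = 3/2·(0,2) = (0.0000,3.0000)
o1: d²=18 ≤ ρ²=31; F_rep = 35·(-3,-3)/18² = (-0.3241,-0.3241)
o2: d²=20 ≤ ρ²=31; F_rep = 35·(-4,2)/20² = (-0.3500,0.1750)
o3: d²=241 > ρ²=31 → inactive
F = F_att + ΣF_rep = (-0.6741,2.8509)
Δp = p'−p = (-0.1348,0.5702); α = Δx/Fx = (-91/675) / (-91/135) = 1/5
check: Δy/Fy = (3079/5400) / (3079/1080) = 1/5 ✓

α = 1/5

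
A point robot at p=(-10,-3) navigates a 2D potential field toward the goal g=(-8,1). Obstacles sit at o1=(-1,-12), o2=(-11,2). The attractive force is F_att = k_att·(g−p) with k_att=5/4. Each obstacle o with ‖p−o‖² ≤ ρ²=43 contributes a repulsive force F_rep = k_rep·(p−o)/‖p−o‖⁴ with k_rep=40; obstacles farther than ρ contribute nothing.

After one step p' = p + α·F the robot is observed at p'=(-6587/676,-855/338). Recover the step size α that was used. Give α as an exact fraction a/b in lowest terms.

F_att = 5/4·(g−p) = 5/4·(2,4) = (2.5000,5.0000)
o1: d²=162 > ρ²=43 → inactive
o2: d²=26 ≤ ρ²=43; F_rep = 40·(1,-5)/26² = (0.0592,-0.2959)
F = F_att + ΣF_rep = (2.5592,4.7041)
Δp = p'−p = (0.2559,0.4704); α = Δx/Fx = (173/676) / (865/338) = 1/10
check: Δy/Fy = (159/338) / (795/169) = 1/10 ✓

α = 1/10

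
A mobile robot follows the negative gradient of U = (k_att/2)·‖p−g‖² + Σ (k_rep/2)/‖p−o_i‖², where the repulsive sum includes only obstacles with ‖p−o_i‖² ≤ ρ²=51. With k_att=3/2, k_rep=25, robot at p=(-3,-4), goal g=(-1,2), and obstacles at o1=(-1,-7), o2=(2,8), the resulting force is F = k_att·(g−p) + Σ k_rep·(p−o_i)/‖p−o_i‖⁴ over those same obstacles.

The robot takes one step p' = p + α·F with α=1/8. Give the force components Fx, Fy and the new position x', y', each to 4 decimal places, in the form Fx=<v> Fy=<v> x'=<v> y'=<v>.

F_att = 3/2·(g−p) = 3/2·(2,6) = (3.0000,9.0000)
o1: d²=13 ≤ ρ²=51; F_rep = 25·(-2,3)/13² = (-0.2959,0.4438)
o2: d²=169 > ρ²=51 → inactive
F = F_att + ΣF_rep = (2.7041,9.4438)
p' = p + 1/8·F = (-2.6620,-2.8195)

Fx=2.7041 Fy=9.4438 x'=-2.6620 y'=-2.8195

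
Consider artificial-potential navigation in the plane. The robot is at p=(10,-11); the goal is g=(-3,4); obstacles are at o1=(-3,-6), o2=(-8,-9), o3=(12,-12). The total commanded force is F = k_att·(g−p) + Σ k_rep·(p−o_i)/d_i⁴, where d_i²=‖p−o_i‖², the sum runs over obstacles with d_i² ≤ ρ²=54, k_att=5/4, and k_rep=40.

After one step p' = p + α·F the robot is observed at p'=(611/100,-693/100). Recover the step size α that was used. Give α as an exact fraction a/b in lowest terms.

α = 1/5

F_att = 5/4·(g−p) = 5/4·(-13,15) = (-16.2500,18.7500)
o1: d²=194 > ρ²=54 → inactive
o2: d²=328 > ρ²=54 → inactive
o3: d²=5 ≤ ρ²=54; F_rep = 40·(-2,1)/5² = (-3.2000,1.6000)
F = F_att + ΣF_rep = (-19.4500,20.3500)
Δp = p'−p = (-3.8900,4.0700); α = Δx/Fx = (-389/100) / (-389/20) = 1/5
check: Δy/Fy = (407/100) / (407/20) = 1/5 ✓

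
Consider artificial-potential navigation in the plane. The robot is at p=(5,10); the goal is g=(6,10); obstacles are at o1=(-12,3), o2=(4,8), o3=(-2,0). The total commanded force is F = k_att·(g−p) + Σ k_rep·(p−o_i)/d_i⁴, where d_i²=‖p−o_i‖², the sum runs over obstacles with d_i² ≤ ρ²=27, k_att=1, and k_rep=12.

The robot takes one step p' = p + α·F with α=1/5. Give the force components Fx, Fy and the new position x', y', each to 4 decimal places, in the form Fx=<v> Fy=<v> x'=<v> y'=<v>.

Fx=1.4800 Fy=0.9600 x'=5.2960 y'=10.1920

F_att = 1·(g−p) = 1·(1,0) = (1.0000,0.0000)
o1: d²=338 > ρ²=27 → inactive
o2: d²=5 ≤ ρ²=27; F_rep = 12·(1,2)/5² = (0.4800,0.9600)
o3: d²=149 > ρ²=27 → inactive
F = F_att + ΣF_rep = (1.4800,0.9600)
p' = p + 1/5·F = (5.2960,10.1920)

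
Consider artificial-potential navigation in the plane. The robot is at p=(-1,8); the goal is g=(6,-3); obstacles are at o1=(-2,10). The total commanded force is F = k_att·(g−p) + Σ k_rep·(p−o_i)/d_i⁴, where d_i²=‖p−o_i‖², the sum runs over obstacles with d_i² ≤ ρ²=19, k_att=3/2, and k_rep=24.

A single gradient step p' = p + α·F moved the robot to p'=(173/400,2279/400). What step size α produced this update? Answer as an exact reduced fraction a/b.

α = 1/8

F_att = 3/2·(g−p) = 3/2·(7,-11) = (10.5000,-16.5000)
o1: d²=5 ≤ ρ²=19; F_rep = 24·(1,-2)/5² = (0.9600,-1.9200)
F = F_att + ΣF_rep = (11.4600,-18.4200)
Δp = p'−p = (1.4325,-2.3025); α = Δx/Fx = (573/400) / (573/50) = 1/8
check: Δy/Fy = (-921/400) / (-921/50) = 1/8 ✓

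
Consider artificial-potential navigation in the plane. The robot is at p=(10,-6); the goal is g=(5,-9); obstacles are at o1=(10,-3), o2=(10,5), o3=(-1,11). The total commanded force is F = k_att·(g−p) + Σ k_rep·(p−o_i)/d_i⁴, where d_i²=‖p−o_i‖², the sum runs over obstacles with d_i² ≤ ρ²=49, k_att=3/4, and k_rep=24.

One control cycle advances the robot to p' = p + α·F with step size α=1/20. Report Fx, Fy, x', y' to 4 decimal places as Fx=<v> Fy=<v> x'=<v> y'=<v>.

F_att = 3/4·(g−p) = 3/4·(-5,-3) = (-3.7500,-2.2500)
o1: d²=9 ≤ ρ²=49; F_rep = 24·(0,-3)/9² = (0.0000,-0.8889)
o2: d²=121 > ρ²=49 → inactive
o3: d²=410 > ρ²=49 → inactive
F = F_att + ΣF_rep = (-3.7500,-3.1389)
p' = p + 1/20·F = (9.8125,-6.1569)

Fx=-3.7500 Fy=-3.1389 x'=9.8125 y'=-6.1569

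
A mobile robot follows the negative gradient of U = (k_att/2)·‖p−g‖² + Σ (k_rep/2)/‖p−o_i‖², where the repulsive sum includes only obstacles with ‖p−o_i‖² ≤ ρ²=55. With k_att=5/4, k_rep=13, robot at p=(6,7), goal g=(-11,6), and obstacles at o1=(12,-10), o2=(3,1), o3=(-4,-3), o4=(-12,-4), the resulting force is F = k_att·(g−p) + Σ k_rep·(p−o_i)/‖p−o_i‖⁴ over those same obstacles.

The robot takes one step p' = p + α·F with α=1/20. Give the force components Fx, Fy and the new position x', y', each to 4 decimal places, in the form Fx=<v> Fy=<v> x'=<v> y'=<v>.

F_att = 5/4·(g−p) = 5/4·(-17,-1) = (-21.2500,-1.2500)
o1: d²=325 > ρ²=55 → inactive
o2: d²=45 ≤ ρ²=55; F_rep = 13·(3,6)/45² = (0.0193,0.0385)
o3: d²=200 > ρ²=55 → inactive
o4: d²=445 > ρ²=55 → inactive
F = F_att + ΣF_rep = (-21.2307,-1.2115)
p' = p + 1/20·F = (4.9385,6.9394)

Fx=-21.2307 Fy=-1.2115 x'=4.9385 y'=6.9394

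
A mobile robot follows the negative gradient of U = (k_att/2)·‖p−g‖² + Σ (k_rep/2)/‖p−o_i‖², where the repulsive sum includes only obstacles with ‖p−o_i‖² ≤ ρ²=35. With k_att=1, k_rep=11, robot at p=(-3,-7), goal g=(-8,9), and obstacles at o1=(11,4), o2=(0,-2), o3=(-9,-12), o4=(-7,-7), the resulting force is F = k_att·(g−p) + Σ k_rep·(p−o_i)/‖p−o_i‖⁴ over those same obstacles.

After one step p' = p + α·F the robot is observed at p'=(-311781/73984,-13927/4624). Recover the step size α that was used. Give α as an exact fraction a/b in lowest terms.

F_att = 1·(g−p) = 1·(-5,16) = (-5.0000,16.0000)
o1: d²=317 > ρ²=35 → inactive
o2: d²=34 ≤ ρ²=35; F_rep = 11·(-3,-5)/34² = (-0.0285,-0.0476)
o3: d²=61 > ρ²=35 → inactive
o4: d²=16 ≤ ρ²=35; F_rep = 11·(4,0)/16² = (0.1719,0.0000)
F = F_att + ΣF_rep = (-4.8567,15.9524)
Δp = p'−p = (-1.2142,3.9881); α = Δx/Fx = (-89829/73984) / (-89829/18496) = 1/4
check: Δy/Fy = (18441/4624) / (18441/1156) = 1/4 ✓

α = 1/4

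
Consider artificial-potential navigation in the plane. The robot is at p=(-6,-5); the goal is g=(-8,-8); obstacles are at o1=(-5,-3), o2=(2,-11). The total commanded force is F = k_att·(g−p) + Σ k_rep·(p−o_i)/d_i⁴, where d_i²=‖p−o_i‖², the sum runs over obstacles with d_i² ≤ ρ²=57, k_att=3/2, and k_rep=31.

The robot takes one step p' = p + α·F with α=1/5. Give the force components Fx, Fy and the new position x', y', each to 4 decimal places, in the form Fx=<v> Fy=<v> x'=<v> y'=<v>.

Fx=-4.2400 Fy=-6.9800 x'=-6.8480 y'=-6.3960

F_att = 3/2·(g−p) = 3/2·(-2,-3) = (-3.0000,-4.5000)
o1: d²=5 ≤ ρ²=57; F_rep = 31·(-1,-2)/5² = (-1.2400,-2.4800)
o2: d²=100 > ρ²=57 → inactive
F = F_att + ΣF_rep = (-4.2400,-6.9800)
p' = p + 1/5·F = (-6.8480,-6.3960)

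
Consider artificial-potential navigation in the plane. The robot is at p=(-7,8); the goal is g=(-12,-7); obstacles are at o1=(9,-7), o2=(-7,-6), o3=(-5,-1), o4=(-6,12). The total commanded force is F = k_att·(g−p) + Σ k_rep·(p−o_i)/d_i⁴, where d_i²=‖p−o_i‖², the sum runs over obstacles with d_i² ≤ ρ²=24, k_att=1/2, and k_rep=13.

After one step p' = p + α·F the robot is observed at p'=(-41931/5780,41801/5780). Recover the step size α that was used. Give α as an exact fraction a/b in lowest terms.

α = 1/10

F_att = 1/2·(g−p) = 1/2·(-5,-15) = (-2.5000,-7.5000)
o1: d²=481 > ρ²=24 → inactive
o2: d²=196 > ρ²=24 → inactive
o3: d²=85 > ρ²=24 → inactive
o4: d²=17 ≤ ρ²=24; F_rep = 13·(-1,-4)/17² = (-0.0450,-0.1799)
F = F_att + ΣF_rep = (-2.5450,-7.6799)
Δp = p'−p = (-0.2545,-0.7680); α = Δx/Fx = (-1471/5780) / (-1471/578) = 1/10
check: Δy/Fy = (-4439/5780) / (-4439/578) = 1/10 ✓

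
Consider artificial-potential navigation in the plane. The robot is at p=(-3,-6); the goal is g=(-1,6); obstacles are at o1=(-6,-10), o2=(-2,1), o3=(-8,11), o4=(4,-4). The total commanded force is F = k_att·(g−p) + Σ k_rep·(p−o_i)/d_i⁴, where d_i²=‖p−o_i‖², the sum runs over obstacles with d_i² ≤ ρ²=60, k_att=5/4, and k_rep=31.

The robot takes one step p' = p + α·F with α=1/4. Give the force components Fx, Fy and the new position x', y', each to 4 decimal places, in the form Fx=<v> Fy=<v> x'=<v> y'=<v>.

F_att = 5/4·(g−p) = 5/4·(2,12) = (2.5000,15.0000)
o1: d²=25 ≤ ρ²=60; F_rep = 31·(3,4)/25² = (0.1488,0.1984)
o2: d²=50 ≤ ρ²=60; F_rep = 31·(-1,-7)/50² = (-0.0124,-0.0868)
o3: d²=314 > ρ²=60 → inactive
o4: d²=53 ≤ ρ²=60; F_rep = 31·(-7,-2)/53² = (-0.0773,-0.0221)
F = F_att + ΣF_rep = (2.5591,15.0895)
p' = p + 1/4·F = (-2.3602,-2.2276)

Fx=2.5591 Fy=15.0895 x'=-2.3602 y'=-2.2276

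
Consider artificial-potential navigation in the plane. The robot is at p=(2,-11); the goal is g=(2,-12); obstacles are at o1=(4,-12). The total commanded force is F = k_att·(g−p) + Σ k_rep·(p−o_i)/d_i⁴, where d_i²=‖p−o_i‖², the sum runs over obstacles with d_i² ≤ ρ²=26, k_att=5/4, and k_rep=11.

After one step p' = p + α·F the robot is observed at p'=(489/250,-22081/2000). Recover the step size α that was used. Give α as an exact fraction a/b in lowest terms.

α = 1/20

F_att = 5/4·(g−p) = 5/4·(0,-1) = (0.0000,-1.2500)
o1: d²=5 ≤ ρ²=26; F_rep = 11·(-2,1)/5² = (-0.8800,0.4400)
F = F_att + ΣF_rep = (-0.8800,-0.8100)
Δp = p'−p = (-0.0440,-0.0405); α = Δx/Fx = (-11/250) / (-22/25) = 1/20
check: Δy/Fy = (-81/2000) / (-81/100) = 1/20 ✓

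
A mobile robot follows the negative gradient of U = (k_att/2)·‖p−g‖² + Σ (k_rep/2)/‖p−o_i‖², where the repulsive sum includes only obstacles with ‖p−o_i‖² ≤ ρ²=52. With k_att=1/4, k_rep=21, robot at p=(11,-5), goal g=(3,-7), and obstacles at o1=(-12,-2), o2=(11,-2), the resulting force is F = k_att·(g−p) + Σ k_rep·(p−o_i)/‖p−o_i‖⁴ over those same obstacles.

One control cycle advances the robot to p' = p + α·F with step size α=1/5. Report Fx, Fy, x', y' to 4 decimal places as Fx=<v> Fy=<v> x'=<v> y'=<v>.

F_att = 1/4·(g−p) = 1/4·(-8,-2) = (-2.0000,-0.5000)
o1: d²=538 > ρ²=52 → inactive
o2: d²=9 ≤ ρ²=52; F_rep = 21·(0,-3)/9² = (0.0000,-0.7778)
F = F_att + ΣF_rep = (-2.0000,-1.2778)
p' = p + 1/5·F = (10.6000,-5.2556)

Fx=-2.0000 Fy=-1.2778 x'=10.6000 y'=-5.2556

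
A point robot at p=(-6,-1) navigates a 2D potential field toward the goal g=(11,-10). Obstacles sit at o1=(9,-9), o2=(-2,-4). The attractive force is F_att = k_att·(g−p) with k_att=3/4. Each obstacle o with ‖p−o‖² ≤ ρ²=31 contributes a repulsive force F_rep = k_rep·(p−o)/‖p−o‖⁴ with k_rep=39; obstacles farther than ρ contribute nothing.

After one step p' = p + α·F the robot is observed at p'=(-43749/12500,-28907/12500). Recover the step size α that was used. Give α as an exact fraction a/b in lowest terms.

F_att = 3/4·(g−p) = 3/4·(17,-9) = (12.7500,-6.7500)
o1: d²=289 > ρ²=31 → inactive
o2: d²=25 ≤ ρ²=31; F_rep = 39·(-4,3)/25² = (-0.2496,0.1872)
F = F_att + ΣF_rep = (12.5004,-6.5628)
Δp = p'−p = (2.5001,-1.3126); α = Δx/Fx = (31251/12500) / (31251/2500) = 1/5
check: Δy/Fy = (-16407/12500) / (-16407/2500) = 1/5 ✓

α = 1/5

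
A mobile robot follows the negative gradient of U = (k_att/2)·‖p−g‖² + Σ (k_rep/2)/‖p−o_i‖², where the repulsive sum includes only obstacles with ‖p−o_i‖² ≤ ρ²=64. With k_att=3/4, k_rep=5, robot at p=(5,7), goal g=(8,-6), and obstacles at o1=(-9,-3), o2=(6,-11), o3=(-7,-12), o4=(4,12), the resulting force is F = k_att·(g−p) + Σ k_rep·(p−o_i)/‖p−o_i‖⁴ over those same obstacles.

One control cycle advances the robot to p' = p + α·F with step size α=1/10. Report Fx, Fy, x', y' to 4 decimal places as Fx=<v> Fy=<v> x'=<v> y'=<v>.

F_att = 3/4·(g−p) = 3/4·(3,-13) = (2.2500,-9.7500)
o1: d²=296 > ρ²=64 → inactive
o2: d²=325 > ρ²=64 → inactive
o3: d²=505 > ρ²=64 → inactive
o4: d²=26 ≤ ρ²=64; F_rep = 5·(1,-5)/26² = (0.0074,-0.0370)
F = F_att + ΣF_rep = (2.2574,-9.7870)
p' = p + 1/10·F = (5.2257,6.0213)

Fx=2.2574 Fy=-9.7870 x'=5.2257 y'=6.0213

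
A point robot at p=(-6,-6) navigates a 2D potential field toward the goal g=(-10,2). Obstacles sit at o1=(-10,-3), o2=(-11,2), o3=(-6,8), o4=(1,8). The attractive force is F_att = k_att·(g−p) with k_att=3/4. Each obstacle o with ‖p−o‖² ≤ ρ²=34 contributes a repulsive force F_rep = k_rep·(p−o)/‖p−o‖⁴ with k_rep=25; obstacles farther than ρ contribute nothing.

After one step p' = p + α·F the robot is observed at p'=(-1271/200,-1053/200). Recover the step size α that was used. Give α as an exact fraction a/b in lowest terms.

F_att = 3/4·(g−p) = 3/4·(-4,8) = (-3.0000,6.0000)
o1: d²=25 ≤ ρ²=34; F_rep = 25·(4,-3)/25² = (0.1600,-0.1200)
o2: d²=89 > ρ²=34 → inactive
o3: d²=196 > ρ²=34 → inactive
o4: d²=245 > ρ²=34 → inactive
F = F_att + ΣF_rep = (-2.8400,5.8800)
Δp = p'−p = (-0.3550,0.7350); α = Δx/Fx = (-71/200) / (-71/25) = 1/8
check: Δy/Fy = (147/200) / (147/25) = 1/8 ✓

α = 1/8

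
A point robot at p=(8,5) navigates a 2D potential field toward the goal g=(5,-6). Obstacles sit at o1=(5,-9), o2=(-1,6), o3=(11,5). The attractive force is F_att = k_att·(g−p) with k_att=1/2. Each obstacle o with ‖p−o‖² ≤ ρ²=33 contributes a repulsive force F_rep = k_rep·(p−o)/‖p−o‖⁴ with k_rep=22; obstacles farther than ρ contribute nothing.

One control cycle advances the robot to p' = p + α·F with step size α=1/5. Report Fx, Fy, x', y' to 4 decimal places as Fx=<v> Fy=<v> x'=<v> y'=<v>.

F_att = 1/2·(g−p) = 1/2·(-3,-11) = (-1.5000,-5.5000)
o1: d²=205 > ρ²=33 → inactive
o2: d²=82 > ρ²=33 → inactive
o3: d²=9 ≤ ρ²=33; F_rep = 22·(-3,0)/9² = (-0.8148,0.0000)
F = F_att + ΣF_rep = (-2.3148,-5.5000)
p' = p + 1/5·F = (7.5370,3.9000)

Fx=-2.3148 Fy=-5.5000 x'=7.5370 y'=3.9000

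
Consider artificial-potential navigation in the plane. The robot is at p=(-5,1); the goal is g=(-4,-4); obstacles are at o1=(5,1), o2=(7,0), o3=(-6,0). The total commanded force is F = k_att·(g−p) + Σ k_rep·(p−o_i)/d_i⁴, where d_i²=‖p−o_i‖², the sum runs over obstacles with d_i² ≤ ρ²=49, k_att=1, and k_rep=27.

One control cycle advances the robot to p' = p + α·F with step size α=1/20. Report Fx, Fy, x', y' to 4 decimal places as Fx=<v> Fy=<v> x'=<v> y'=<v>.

F_att = 1·(g−p) = 1·(1,-5) = (1.0000,-5.0000)
o1: d²=100 > ρ²=49 → inactive
o2: d²=145 > ρ²=49 → inactive
o3: d²=2 ≤ ρ²=49; F_rep = 27·(1,1)/2² = (6.7500,6.7500)
F = F_att + ΣF_rep = (7.7500,1.7500)
p' = p + 1/20·F = (-4.6125,1.0875)

Fx=7.7500 Fy=1.7500 x'=-4.6125 y'=1.0875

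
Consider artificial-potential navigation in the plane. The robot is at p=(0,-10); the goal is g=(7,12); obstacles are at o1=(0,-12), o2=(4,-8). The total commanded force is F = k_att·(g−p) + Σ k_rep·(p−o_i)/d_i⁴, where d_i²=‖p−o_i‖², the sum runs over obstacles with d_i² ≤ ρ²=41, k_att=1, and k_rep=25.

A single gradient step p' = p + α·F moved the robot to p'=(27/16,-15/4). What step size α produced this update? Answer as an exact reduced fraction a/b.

F_att = 1·(g−p) = 1·(7,22) = (7.0000,22.0000)
o1: d²=4 ≤ ρ²=41; F_rep = 25·(0,2)/4² = (0.0000,3.1250)
o2: d²=20 ≤ ρ²=41; F_rep = 25·(-4,-2)/20² = (-0.2500,-0.1250)
F = F_att + ΣF_rep = (6.7500,25.0000)
Δp = p'−p = (1.6875,6.2500); α = Δx/Fx = (27/16) / (27/4) = 1/4
check: Δy/Fy = (25/4) / (25) = 1/4 ✓

α = 1/4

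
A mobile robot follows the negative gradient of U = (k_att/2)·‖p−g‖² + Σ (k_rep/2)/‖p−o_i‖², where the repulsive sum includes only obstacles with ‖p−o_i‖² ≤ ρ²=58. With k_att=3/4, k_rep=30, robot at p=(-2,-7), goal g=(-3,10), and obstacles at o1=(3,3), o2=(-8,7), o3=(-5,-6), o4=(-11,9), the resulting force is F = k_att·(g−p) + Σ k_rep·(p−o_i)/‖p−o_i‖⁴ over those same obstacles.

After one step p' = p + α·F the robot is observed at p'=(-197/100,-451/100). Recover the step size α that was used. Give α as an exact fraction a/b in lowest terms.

α = 1/5

F_att = 3/4·(g−p) = 3/4·(-1,17) = (-0.7500,12.7500)
o1: d²=125 > ρ²=58 → inactive
o2: d²=232 > ρ²=58 → inactive
o3: d²=10 ≤ ρ²=58; F_rep = 30·(3,-1)/10² = (0.9000,-0.3000)
o4: d²=337 > ρ²=58 → inactive
F = F_att + ΣF_rep = (0.1500,12.4500)
Δp = p'−p = (0.0300,2.4900); α = Δx/Fx = (3/100) / (3/20) = 1/5
check: Δy/Fy = (249/100) / (249/20) = 1/5 ✓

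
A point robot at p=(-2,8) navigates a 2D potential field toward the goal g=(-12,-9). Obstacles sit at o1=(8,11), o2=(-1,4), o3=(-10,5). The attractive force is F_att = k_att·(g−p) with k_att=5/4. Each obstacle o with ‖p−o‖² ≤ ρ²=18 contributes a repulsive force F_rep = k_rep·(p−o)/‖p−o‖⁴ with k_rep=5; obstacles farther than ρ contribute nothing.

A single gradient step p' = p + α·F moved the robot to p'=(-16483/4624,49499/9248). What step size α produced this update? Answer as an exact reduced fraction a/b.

α = 1/8

F_att = 5/4·(g−p) = 5/4·(-10,-17) = (-12.5000,-21.2500)
o1: d²=109 > ρ²=18 → inactive
o2: d²=17 ≤ ρ²=18; F_rep = 5·(-1,4)/17² = (-0.0173,0.0692)
o3: d²=73 > ρ²=18 → inactive
F = F_att + ΣF_rep = (-12.5173,-21.1808)
Δp = p'−p = (-1.5647,-2.6476); α = Δx/Fx = (-7235/4624) / (-7235/578) = 1/8
check: Δy/Fy = (-24485/9248) / (-24485/1156) = 1/8 ✓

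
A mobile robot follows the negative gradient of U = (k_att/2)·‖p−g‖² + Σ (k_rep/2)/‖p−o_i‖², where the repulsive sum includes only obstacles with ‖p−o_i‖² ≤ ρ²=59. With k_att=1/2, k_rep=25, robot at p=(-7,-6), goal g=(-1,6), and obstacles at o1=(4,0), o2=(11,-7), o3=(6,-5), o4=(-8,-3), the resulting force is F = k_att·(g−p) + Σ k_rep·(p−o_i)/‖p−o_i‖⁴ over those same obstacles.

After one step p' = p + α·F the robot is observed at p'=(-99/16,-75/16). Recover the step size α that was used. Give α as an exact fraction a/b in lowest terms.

F_att = 1/2·(g−p) = 1/2·(6,12) = (3.0000,6.0000)
o1: d²=157 > ρ²=59 → inactive
o2: d²=325 > ρ²=59 → inactive
o3: d²=170 > ρ²=59 → inactive
o4: d²=10 ≤ ρ²=59; F_rep = 25·(1,-3)/10² = (0.2500,-0.7500)
F = F_att + ΣF_rep = (3.2500,5.2500)
Δp = p'−p = (0.8125,1.3125); α = Δx/Fx = (13/16) / (13/4) = 1/4
check: Δy/Fy = (21/16) / (21/4) = 1/4 ✓

α = 1/4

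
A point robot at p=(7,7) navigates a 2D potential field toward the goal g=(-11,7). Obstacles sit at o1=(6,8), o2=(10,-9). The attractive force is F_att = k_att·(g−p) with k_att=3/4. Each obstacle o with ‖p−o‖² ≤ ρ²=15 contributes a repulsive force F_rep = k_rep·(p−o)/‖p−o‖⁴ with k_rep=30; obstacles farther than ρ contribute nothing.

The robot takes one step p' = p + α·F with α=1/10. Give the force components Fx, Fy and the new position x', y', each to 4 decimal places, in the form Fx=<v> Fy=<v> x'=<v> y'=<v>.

F_att = 3/4·(g−p) = 3/4·(-18,0) = (-13.5000,0.0000)
o1: d²=2 ≤ ρ²=15; F_rep = 30·(1,-1)/2² = (7.5000,-7.5000)
o2: d²=265 > ρ²=15 → inactive
F = F_att + ΣF_rep = (-6.0000,-7.5000)
p' = p + 1/10·F = (6.4000,6.2500)

Fx=-6.0000 Fy=-7.5000 x'=6.4000 y'=6.2500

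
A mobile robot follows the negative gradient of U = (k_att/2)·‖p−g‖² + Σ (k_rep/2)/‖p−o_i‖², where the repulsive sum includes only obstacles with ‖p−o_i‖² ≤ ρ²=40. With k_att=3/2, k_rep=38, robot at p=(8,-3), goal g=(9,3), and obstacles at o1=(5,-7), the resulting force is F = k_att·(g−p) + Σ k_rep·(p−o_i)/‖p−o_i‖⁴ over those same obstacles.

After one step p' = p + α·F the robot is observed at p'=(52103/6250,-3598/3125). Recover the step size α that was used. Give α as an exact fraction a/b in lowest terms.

α = 1/5

F_att = 3/2·(g−p) = 3/2·(1,6) = (1.5000,9.0000)
o1: d²=25 ≤ ρ²=40; F_rep = 38·(3,4)/25² = (0.1824,0.2432)
F = F_att + ΣF_rep = (1.6824,9.2432)
Δp = p'−p = (0.3365,1.8486); α = Δx/Fx = (2103/6250) / (2103/1250) = 1/5
check: Δy/Fy = (5777/3125) / (5777/625) = 1/5 ✓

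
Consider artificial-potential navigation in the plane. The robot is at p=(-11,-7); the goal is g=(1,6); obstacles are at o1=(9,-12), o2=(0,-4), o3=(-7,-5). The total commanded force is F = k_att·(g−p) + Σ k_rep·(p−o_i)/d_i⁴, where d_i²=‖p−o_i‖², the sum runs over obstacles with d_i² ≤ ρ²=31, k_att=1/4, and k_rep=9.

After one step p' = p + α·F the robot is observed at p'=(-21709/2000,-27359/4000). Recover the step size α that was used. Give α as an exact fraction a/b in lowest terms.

α = 1/20

F_att = 1/4·(g−p) = 1/4·(12,13) = (3.0000,3.2500)
o1: d²=425 > ρ²=31 → inactive
o2: d²=130 > ρ²=31 → inactive
o3: d²=20 ≤ ρ²=31; F_rep = 9·(-4,-2)/20² = (-0.0900,-0.0450)
F = F_att + ΣF_rep = (2.9100,3.2050)
Δp = p'−p = (0.1455,0.1603); α = Δx/Fx = (291/2000) / (291/100) = 1/20
check: Δy/Fy = (641/4000) / (641/200) = 1/20 ✓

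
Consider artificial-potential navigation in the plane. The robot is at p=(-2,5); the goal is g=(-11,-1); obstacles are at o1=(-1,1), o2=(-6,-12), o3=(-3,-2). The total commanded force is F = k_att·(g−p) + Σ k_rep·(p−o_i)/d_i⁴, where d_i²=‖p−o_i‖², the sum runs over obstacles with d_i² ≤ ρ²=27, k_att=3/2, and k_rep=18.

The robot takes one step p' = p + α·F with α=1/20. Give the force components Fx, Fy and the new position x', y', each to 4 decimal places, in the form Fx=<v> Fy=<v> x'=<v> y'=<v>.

F_att = 3/2·(g−p) = 3/2·(-9,-6) = (-13.5000,-9.0000)
o1: d²=17 ≤ ρ²=27; F_rep = 18·(-1,4)/17² = (-0.0623,0.2491)
o2: d²=305 > ρ²=27 → inactive
o3: d²=50 > ρ²=27 → inactive
F = F_att + ΣF_rep = (-13.5623,-8.7509)
p' = p + 1/20·F = (-2.6781,4.5625)

Fx=-13.5623 Fy=-8.7509 x'=-2.6781 y'=4.5625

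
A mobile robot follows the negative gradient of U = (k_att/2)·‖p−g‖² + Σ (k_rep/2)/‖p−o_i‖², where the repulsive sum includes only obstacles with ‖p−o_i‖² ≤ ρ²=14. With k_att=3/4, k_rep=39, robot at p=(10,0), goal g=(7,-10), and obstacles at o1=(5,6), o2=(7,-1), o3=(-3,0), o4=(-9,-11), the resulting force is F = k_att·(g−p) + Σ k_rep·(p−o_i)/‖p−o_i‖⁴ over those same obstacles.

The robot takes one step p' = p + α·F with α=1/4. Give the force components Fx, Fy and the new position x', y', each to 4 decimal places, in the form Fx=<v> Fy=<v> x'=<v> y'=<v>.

F_att = 3/4·(g−p) = 3/4·(-3,-10) = (-2.2500,-7.5000)
o1: d²=61 > ρ²=14 → inactive
o2: d²=10 ≤ ρ²=14; F_rep = 39·(3,1)/10² = (1.1700,0.3900)
o3: d²=169 > ρ²=14 → inactive
o4: d²=482 > ρ²=14 → inactive
F = F_att + ΣF_rep = (-1.0800,-7.1100)
p' = p + 1/4·F = (9.7300,-1.7775)

Fx=-1.0800 Fy=-7.1100 x'=9.7300 y'=-1.7775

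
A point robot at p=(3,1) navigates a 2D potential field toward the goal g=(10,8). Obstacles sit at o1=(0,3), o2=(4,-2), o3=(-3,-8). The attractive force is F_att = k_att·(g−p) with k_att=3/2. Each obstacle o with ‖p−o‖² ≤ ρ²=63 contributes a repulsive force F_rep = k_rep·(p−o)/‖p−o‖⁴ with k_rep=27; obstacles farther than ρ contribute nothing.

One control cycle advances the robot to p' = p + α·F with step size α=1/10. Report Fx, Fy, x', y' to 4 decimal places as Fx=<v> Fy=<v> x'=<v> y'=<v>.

Fx=10.7093 Fy=10.9905 x'=4.0709 y'=2.0990

F_att = 3/2·(g−p) = 3/2·(7,7) = (10.5000,10.5000)
o1: d²=13 ≤ ρ²=63; F_rep = 27·(3,-2)/13² = (0.4793,-0.3195)
o2: d²=10 ≤ ρ²=63; F_rep = 27·(-1,3)/10² = (-0.2700,0.8100)
o3: d²=117 > ρ²=63 → inactive
F = F_att + ΣF_rep = (10.7093,10.9905)
p' = p + 1/10·F = (4.0709,2.0990)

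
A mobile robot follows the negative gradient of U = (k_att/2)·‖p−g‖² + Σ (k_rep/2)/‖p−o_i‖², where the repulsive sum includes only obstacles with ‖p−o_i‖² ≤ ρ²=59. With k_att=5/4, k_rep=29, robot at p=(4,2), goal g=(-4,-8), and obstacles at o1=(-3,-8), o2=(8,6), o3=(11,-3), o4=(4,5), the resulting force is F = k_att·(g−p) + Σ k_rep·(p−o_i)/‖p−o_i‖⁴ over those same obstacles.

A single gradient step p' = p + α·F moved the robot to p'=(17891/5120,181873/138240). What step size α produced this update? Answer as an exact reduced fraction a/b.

α = 1/20

F_att = 5/4·(g−p) = 5/4·(-8,-10) = (-10.0000,-12.5000)
o1: d²=149 > ρ²=59 → inactive
o2: d²=32 ≤ ρ²=59; F_rep = 29·(-4,-4)/32² = (-0.1133,-0.1133)
o3: d²=74 > ρ²=59 → inactive
o4: d²=9 ≤ ρ²=59; F_rep = 29·(0,-3)/9² = (0.0000,-1.0741)
F = F_att + ΣF_rep = (-10.1133,-13.6874)
Δp = p'−p = (-0.5057,-0.6844); α = Δx/Fx = (-2589/5120) / (-2589/256) = 1/20
check: Δy/Fy = (-94607/138240) / (-94607/6912) = 1/20 ✓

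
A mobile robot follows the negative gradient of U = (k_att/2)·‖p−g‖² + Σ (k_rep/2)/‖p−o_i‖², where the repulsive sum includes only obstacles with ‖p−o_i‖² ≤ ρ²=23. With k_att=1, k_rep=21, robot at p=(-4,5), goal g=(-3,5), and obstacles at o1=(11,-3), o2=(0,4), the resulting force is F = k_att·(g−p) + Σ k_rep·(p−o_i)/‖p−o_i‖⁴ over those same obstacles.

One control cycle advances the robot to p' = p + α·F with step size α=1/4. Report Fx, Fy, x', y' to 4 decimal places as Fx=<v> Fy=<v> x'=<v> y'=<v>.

Fx=0.7093 Fy=0.0727 x'=-3.8227 y'=5.0182

F_att = 1·(g−p) = 1·(1,0) = (1.0000,0.0000)
o1: d²=289 > ρ²=23 → inactive
o2: d²=17 ≤ ρ²=23; F_rep = 21·(-4,1)/17² = (-0.2907,0.0727)
F = F_att + ΣF_rep = (0.7093,0.0727)
p' = p + 1/4·F = (-3.8227,5.0182)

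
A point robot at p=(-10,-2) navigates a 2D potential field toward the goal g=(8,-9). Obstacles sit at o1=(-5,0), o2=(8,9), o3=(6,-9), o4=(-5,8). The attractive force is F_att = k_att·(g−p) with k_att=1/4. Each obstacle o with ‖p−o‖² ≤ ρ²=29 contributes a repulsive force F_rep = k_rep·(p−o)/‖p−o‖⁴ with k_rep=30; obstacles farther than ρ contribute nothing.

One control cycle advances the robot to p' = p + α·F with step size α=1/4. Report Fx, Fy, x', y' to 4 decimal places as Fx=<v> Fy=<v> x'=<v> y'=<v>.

F_att = 1/4·(g−p) = 1/4·(18,-7) = (4.5000,-1.7500)
o1: d²=29 ≤ ρ²=29; F_rep = 30·(-5,-2)/29² = (-0.1784,-0.0713)
o2: d²=445 > ρ²=29 → inactive
o3: d²=305 > ρ²=29 → inactive
o4: d²=125 > ρ²=29 → inactive
F = F_att + ΣF_rep = (4.3216,-1.8213)
p' = p + 1/4·F = (-8.9196,-2.4553)

Fx=4.3216 Fy=-1.8213 x'=-8.9196 y'=-2.4553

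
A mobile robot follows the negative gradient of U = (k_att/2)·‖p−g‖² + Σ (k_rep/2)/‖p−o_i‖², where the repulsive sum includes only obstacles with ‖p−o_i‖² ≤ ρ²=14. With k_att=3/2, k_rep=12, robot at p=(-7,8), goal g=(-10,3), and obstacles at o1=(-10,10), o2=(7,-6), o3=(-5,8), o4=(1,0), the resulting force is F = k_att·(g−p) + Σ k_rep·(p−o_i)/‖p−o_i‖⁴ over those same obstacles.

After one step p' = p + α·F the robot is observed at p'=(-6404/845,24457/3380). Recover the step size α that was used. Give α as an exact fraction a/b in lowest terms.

F_att = 3/2·(g−p) = 3/2·(-3,-5) = (-4.5000,-7.5000)
o1: d²=13 ≤ ρ²=14; F_rep = 12·(3,-2)/13² = (0.2130,-0.1420)
o2: d²=392 > ρ²=14 → inactive
o3: d²=4 ≤ ρ²=14; F_rep = 12·(-2,0)/4² = (-1.5000,0.0000)
o4: d²=128 > ρ²=14 → inactive
F = F_att + ΣF_rep = (-5.7870,-7.6420)
Δp = p'−p = (-0.5787,-0.7642); α = Δx/Fx = (-489/845) / (-978/169) = 1/10
check: Δy/Fy = (-2583/3380) / (-2583/338) = 1/10 ✓

α = 1/10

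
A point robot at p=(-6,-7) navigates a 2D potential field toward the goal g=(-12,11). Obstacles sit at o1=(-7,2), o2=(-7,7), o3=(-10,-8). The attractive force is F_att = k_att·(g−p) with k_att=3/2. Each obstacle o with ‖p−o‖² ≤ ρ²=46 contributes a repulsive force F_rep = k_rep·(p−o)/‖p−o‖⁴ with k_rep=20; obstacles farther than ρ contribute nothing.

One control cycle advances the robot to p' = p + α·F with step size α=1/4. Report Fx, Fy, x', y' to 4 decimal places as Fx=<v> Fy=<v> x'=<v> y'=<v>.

F_att = 3/2·(g−p) = 3/2·(-6,18) = (-9.0000,27.0000)
o1: d²=82 > ρ²=46 → inactive
o2: d²=197 > ρ²=46 → inactive
o3: d²=17 ≤ ρ²=46; F_rep = 20·(4,1)/17² = (0.2768,0.0692)
F = F_att + ΣF_rep = (-8.7232,27.0692)
p' = p + 1/4·F = (-8.1808,-0.2327)

Fx=-8.7232 Fy=27.0692 x'=-8.1808 y'=-0.2327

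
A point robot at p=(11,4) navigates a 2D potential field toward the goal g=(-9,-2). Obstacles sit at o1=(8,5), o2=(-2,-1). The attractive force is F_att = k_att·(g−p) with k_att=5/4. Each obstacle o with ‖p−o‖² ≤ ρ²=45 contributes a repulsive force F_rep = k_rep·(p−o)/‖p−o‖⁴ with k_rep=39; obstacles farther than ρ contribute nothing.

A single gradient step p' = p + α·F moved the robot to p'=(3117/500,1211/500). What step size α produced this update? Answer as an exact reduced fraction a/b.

F_att = 5/4·(g−p) = 5/4·(-20,-6) = (-25.0000,-7.5000)
o1: d²=10 ≤ ρ²=45; F_rep = 39·(3,-1)/10² = (1.1700,-0.3900)
o2: d²=194 > ρ²=45 → inactive
F = F_att + ΣF_rep = (-23.8300,-7.8900)
Δp = p'−p = (-4.7660,-1.5780); α = Δx/Fx = (-2383/500) / (-2383/100) = 1/5
check: Δy/Fy = (-789/500) / (-789/100) = 1/5 ✓

α = 1/5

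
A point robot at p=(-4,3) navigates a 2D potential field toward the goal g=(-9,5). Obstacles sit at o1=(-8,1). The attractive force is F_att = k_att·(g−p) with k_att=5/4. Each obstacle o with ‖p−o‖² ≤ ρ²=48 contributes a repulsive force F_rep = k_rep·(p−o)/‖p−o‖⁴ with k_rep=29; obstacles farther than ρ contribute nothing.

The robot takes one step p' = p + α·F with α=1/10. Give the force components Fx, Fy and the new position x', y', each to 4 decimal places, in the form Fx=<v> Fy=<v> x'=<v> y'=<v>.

F_att = 5/4·(g−p) = 5/4·(-5,2) = (-6.2500,2.5000)
o1: d²=20 ≤ ρ²=48; F_rep = 29·(4,2)/20² = (0.2900,0.1450)
F = F_att + ΣF_rep = (-5.9600,2.6450)
p' = p + 1/10·F = (-4.5960,3.2645)

Fx=-5.9600 Fy=2.6450 x'=-4.5960 y'=3.2645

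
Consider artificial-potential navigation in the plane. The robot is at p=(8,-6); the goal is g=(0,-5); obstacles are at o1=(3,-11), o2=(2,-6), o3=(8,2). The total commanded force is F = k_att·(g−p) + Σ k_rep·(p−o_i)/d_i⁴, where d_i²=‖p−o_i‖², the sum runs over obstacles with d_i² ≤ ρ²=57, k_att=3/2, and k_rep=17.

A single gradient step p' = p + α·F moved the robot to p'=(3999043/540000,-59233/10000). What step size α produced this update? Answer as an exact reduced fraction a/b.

F_att = 3/2·(g−p) = 3/2·(-8,1) = (-12.0000,1.5000)
o1: d²=50 ≤ ρ²=57; F_rep = 17·(5,5)/50² = (0.0340,0.0340)
o2: d²=36 ≤ ρ²=57; F_rep = 17·(6,0)/36² = (0.0787,0.0000)
o3: d²=64 > ρ²=57 → inactive
F = F_att + ΣF_rep = (-11.8873,1.5340)
Δp = p'−p = (-0.5944,0.0767); α = Δx/Fx = (-320957/540000) / (-320957/27000) = 1/20
check: Δy/Fy = (767/10000) / (767/500) = 1/20 ✓

α = 1/20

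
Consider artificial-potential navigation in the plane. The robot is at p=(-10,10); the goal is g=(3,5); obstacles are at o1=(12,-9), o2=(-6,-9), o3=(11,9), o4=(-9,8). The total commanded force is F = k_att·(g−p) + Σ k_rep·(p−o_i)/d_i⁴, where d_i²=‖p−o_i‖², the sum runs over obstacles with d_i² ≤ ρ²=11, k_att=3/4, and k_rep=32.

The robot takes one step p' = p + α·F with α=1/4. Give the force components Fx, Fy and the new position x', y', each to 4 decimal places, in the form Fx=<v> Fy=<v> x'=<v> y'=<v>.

F_att = 3/4·(g−p) = 3/4·(13,-5) = (9.7500,-3.7500)
o1: d²=845 > ρ²=11 → inactive
o2: d²=377 > ρ²=11 → inactive
o3: d²=442 > ρ²=11 → inactive
o4: d²=5 ≤ ρ²=11; F_rep = 32·(-1,2)/5² = (-1.2800,2.5600)
F = F_att + ΣF_rep = (8.4700,-1.1900)
p' = p + 1/4·F = (-7.8825,9.7025)

Fx=8.4700 Fy=-1.1900 x'=-7.8825 y'=9.7025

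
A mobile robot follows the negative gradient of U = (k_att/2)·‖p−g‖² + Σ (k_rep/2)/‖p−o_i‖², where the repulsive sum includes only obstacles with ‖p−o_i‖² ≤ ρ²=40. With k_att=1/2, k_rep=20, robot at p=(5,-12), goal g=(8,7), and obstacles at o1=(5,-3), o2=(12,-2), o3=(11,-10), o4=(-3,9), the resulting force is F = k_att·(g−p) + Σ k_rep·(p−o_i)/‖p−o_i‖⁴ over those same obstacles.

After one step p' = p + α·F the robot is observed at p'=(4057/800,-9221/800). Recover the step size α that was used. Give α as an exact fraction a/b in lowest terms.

α = 1/20

F_att = 1/2·(g−p) = 1/2·(3,19) = (1.5000,9.5000)
o1: d²=81 > ρ²=40 → inactive
o2: d²=149 > ρ²=40 → inactive
o3: d²=40 ≤ ρ²=40; F_rep = 20·(-6,-2)/40² = (-0.0750,-0.0250)
o4: d²=505 > ρ²=40 → inactive
F = F_att + ΣF_rep = (1.4250,9.4750)
Δp = p'−p = (0.0712,0.4738); α = Δx/Fx = (57/800) / (57/40) = 1/20
check: Δy/Fy = (379/800) / (379/40) = 1/20 ✓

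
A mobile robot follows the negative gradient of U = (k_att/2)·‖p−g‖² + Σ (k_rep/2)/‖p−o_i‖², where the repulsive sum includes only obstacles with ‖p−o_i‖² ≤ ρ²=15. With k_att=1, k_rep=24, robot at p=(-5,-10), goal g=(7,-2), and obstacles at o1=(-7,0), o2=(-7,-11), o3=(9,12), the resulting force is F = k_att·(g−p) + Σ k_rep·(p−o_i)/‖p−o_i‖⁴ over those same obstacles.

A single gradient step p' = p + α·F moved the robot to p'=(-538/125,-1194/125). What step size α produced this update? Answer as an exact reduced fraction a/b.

F_att = 1·(g−p) = 1·(12,8) = (12.0000,8.0000)
o1: d²=104 > ρ²=15 → inactive
o2: d²=5 ≤ ρ²=15; F_rep = 24·(2,1)/5² = (1.9200,0.9600)
o3: d²=680 > ρ²=15 → inactive
F = F_att + ΣF_rep = (13.9200,8.9600)
Δp = p'−p = (0.6960,0.4480); α = Δx/Fx = (87/125) / (348/25) = 1/20
check: Δy/Fy = (56/125) / (224/25) = 1/20 ✓

α = 1/20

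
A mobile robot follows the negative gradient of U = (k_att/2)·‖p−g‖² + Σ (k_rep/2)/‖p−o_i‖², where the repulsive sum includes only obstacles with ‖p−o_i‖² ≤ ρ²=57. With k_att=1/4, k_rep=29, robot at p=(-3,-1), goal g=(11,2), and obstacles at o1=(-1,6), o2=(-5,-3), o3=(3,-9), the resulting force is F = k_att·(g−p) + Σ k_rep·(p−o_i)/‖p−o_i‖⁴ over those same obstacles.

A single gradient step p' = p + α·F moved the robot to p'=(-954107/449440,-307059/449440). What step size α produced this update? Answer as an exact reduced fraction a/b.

α = 1/5

F_att = 1/4·(g−p) = 1/4·(14,3) = (3.5000,0.7500)
o1: d²=53 ≤ ρ²=57; F_rep = 29·(-2,-7)/53² = (-0.0206,-0.0723)
o2: d²=8 ≤ ρ²=57; F_rep = 29·(2,2)/8² = (0.9062,0.9062)
o3: d²=100 > ρ²=57 → inactive
F = F_att + ΣF_rep = (4.3856,1.5840)
Δp = p'−p = (0.8771,0.3168); α = Δx/Fx = (394213/449440) / (394213/89888) = 1/5
check: Δy/Fy = (142381/449440) / (142381/89888) = 1/5 ✓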